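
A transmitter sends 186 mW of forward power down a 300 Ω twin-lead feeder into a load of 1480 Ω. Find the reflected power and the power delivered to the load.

Γ = (1480 − 300)/(1480 + 300) = 0.663
|Γ|² = 0.439
P_refl = |Γ|²·P_inc = 81.7 mW, P_del = (1 − |Γ|²)·P_inc = 104 mW

P_reflected ≈ 81.7 mW; P_delivered ≈ 104 mW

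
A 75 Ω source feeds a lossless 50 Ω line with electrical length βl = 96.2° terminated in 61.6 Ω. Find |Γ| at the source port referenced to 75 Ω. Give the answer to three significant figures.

|Γ| ≈ 0.296

tan(βl) = -9.21
Z_in = Z_0·(Z_L + jZ_0·tanβl)/(Z_0 + jZ_L·tanβl) = 40.7 + j1.84 Ω
Γ_s = (Z_in − Z_s)/(Z_in + Z_s) = (-34.3 + j1.84)/(116 + j1.84), |Γ_s| = 0.296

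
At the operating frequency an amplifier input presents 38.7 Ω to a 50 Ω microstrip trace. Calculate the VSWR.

VSWR ≈ 1.29

Γ = (38.7 − 50)/(38.7 + 50) = -0.127
VSWR = (1 + 0.127)/(1 − 0.127)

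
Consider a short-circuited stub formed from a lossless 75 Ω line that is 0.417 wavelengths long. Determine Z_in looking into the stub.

βl = 2π × 0.417 = 150°
tan(βl) = -0.575
For a short-circuited stub, Z_in = jZ_0·tan(βl)

Z_in ≈ −j43.1 Ω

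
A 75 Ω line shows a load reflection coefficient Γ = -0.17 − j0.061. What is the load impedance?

Z_L = Z_0·(1 + Γ)/(1 − Γ) = 75·(0.83 − j0.061)/(1.17 + j0.061)

Z_L ≈ 52.9 − j6.67 Ω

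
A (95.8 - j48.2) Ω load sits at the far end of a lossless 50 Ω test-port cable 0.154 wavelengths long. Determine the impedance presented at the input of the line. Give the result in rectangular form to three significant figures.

βl = 2π × 0.154 = 55.4°
tan(βl) = tan(55.4°) = 1.45
Z_in = Z_0·(Z_L + jZ_0·tanβl)/(Z_0 + jZ_L·tanβl)
     = 50·(95.8 + j24.4)/(120 + j139)

Z_in ≈ 22.1 − j15.4 Ω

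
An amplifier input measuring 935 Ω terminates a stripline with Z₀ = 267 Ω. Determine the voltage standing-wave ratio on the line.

Γ = (935 − 267)/(935 + 267) = 0.556
VSWR = (1 + 0.556)/(1 − 0.556)

VSWR ≈ 3.5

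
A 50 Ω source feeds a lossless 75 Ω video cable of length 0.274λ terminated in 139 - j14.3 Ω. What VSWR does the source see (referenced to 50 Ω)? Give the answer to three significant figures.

βl = 2π × 0.274 = 98.6°
tan(βl) = -6.58
Z_in = Z_0·(Z_L + jZ_0·tanβl)/(Z_0 + jZ_L·tanβl) = 41.4 + j12.3 Ω
Γ_s = (Z_in − Z_s)/(Z_in + Z_s) = (-8.62 + j12.3)/(91.4 + j12.3), |Γ_s| = 0.163
VSWR = (1 + |Γ_s|)/(1 − |Γ_s|)

VSWR ≈ 1.39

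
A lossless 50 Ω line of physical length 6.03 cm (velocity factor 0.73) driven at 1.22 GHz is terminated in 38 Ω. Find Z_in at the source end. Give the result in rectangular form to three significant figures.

λ = v/f = 0.73·c / 1.22 GHz = 0.18 m
βl = 2π·l/λ = 2π × 0.336 = 121°
tan(βl) = tan(121°) = -1.67
Z_in = Z_0·(Z_L + jZ_0·tanβl)/(Z_0 + jZ_L·tanβl)
     = 50·(38 − j83.4)/(50 − j63.4)

Z_in ≈ 55.1 − j13.5 Ω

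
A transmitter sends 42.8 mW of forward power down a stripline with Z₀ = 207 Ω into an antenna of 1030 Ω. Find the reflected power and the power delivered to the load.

P_reflected ≈ 18.9 mW; P_delivered ≈ 23.9 mW

Γ = (1030 − 207)/(1030 + 207) = 0.665
|Γ|² = 0.443
P_refl = |Γ|²·P_inc = 18.9 mW, P_del = (1 − |Γ|²)·P_inc = 23.9 mW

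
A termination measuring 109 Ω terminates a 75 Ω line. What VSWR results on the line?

VSWR ≈ 1.45

Γ = (109 − 75)/(109 + 75) = 0.185
VSWR = (1 + 0.185)/(1 − 0.185)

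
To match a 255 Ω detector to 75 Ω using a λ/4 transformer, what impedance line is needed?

Z_qwt = √(Z_0·R_L) = √(75 × 255) = √19120

Z_qwt ≈ 138 Ω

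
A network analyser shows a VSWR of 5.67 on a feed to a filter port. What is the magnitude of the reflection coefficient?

|Γ| = (S − 1)/(S + 1) = (5.67 − 1)/(5.67 + 1) = 4.67/6.67

|Γ| ≈ 0.7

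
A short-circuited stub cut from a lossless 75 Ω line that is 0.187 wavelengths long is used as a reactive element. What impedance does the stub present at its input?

Z_in ≈ +j179 Ω

βl = 2π × 0.187 = 67.3°
tan(βl) = 2.39
For a short-circuited stub, Z_in = jZ_0·tan(βl)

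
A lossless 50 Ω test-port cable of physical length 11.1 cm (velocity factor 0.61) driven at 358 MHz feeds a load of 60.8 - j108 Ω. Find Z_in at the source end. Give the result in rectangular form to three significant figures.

Z_in ≈ 8.95 + j6.97 Ω

λ = v/f = 0.61·c / 358 MHz = 0.511 m
βl = 2π·l/λ = 2π × 0.217 = 78.2°
tan(βl) = tan(78.2°) = 4.78
Z_in = Z_0·(Z_L + jZ_0·tanβl)/(Z_0 + jZ_L·tanβl)
     = 50·(60.8 + j131)/(566 + j290)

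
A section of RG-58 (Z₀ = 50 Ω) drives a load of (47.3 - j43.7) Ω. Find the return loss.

RL ≈ 7.73 dB

Γ = (-2.7 − j43.7)/(97.3 − j43.7), |Γ| = 0.41
RL = −20·log₁₀|Γ| = −20·log₁₀(0.41)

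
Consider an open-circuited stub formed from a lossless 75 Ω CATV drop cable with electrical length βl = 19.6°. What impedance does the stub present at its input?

Z_in ≈ −j211 Ω

tan(βl) = 0.356
For an open-circuited stub, Z_in = −jZ_0·cot(βl) = −jZ_0/tan(βl)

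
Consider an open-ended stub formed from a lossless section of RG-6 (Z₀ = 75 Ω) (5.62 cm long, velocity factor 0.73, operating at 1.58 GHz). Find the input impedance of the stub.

λ = v/f = 0.73·c / 1.58 GHz = 0.139 m
βl = 2π·l/λ = 2π × 0.405 = 146°
tan(βl) = -0.675
For an open-ended stub, Z_in = −jZ_0·cot(βl) = −jZ_0/tan(βl)

Z_in ≈ +j111 Ω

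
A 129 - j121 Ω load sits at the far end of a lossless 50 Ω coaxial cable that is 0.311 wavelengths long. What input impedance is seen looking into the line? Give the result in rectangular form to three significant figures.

βl = 2π × 0.311 = 112°
tan(βl) = tan(112°) = -2.48
Z_in = Z_0·(Z_L + jZ_0·tanβl)/(Z_0 + jZ_L·tanβl)
     = 50·(129 − j245)/(-250 − j320)

Z_in ≈ 14 + j31.1 Ω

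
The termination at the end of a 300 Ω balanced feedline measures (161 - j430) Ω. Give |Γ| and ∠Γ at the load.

Γ ≈ 0.717 ∠ -64.9°

Γ = (Z_L − Z_0)/(Z_L + Z_0) = (-139 − j430)/(461 − j430)
|Γ| = 452/630 = 0.717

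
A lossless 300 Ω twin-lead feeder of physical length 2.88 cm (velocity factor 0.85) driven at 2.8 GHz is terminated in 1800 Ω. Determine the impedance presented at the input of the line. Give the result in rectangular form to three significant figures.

Z_in ≈ 59.4 + j128 Ω

λ = v/f = 0.85·c / 2.8 GHz = 0.0911 m
βl = 2π·l/λ = 2π × 0.316 = 114°
tan(βl) = tan(114°) = -2.26
Z_in = Z_0·(Z_L + jZ_0·tanβl)/(Z_0 + jZ_L·tanβl)
     = 300·(1800 − j679)/(300 − j4070)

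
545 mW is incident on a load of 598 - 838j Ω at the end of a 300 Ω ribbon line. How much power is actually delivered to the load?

|Γ| = |(298 − j838)/(898 − j838)| = 0.724
|Γ|² = 0.524
P_refl = |Γ|²·P_inc = 286 mW, P_del = (1 − |Γ|²)·P_inc = 259 mW

P_delivered ≈ 259 mW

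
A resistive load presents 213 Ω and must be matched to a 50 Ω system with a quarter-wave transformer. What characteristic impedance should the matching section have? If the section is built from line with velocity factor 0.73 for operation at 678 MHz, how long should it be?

Z_qwt = √(Z_0·R_L) = √(50 × 213) = √10650
λ = 0.73·c/f = 0.323 m, so l = λ/4 = 0.0808 m

Z_qwt ≈ 103 Ω; length ≈ 8.08 cm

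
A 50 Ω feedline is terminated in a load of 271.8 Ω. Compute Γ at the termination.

Γ = (Z_L − Z_0)/(Z_L + Z_0) = (271.8 − 50)/(271.8 + 50) = 221.8/321.8

Γ = 0.689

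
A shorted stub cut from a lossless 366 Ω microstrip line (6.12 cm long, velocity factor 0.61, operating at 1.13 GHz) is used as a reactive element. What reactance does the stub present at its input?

X_in ≈ -353 Ω (capacitive)

λ = v/f = 0.61·c / 1.13 GHz = 0.162 m
βl = 2π·l/λ = 2π × 0.378 = 136°
tan(βl) = -0.964
For a shorted stub, Z_in = jZ_0·tan(βl)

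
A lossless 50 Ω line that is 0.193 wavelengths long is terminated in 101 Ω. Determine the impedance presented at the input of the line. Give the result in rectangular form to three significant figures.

Z_in ≈ 27.3 − j13.7 Ω

βl = 2π × 0.193 = 69.5°
tan(βl) = tan(69.5°) = 2.67
Z_in = Z_0·(Z_L + jZ_0·tanβl)/(Z_0 + jZ_L·tanβl)
     = 50·(101 + j134)/(50 + j270)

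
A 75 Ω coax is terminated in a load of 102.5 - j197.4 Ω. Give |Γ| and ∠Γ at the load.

Γ = (Z_L − Z_0)/(Z_L + Z_0) = (27.5 − j197.4)/(177.5 − j197.4)
|Γ| = 199/265 = 0.751

Γ ≈ 0.751 ∠ -34°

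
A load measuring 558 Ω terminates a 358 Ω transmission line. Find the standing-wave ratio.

VSWR ≈ 1.56

Γ = (558 − 358)/(558 + 358) = 0.218
VSWR = (1 + 0.218)/(1 − 0.218)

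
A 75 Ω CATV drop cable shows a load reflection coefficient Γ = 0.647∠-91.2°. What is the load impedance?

Z_L = Z_0·(1 + Γ)/(1 − Γ) = 75·(0.986 − j0.647)/(1.01 + j0.647)

Z_L ≈ 30.2 − j67.1 Ω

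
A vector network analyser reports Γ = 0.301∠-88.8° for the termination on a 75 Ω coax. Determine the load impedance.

Z_L ≈ 63.3 − j41.9 Ω

Z_L = Z_0·(1 + Γ)/(1 − Γ) = 75·(1.01 − j0.301)/(0.994 + j0.301)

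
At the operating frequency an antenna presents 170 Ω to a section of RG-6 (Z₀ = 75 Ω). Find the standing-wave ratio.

Γ = (170 − 75)/(170 + 75) = 0.388
VSWR = (1 + 0.388)/(1 − 0.388)

VSWR ≈ 2.27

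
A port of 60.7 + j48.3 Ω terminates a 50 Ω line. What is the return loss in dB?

Γ = (10.7 + j48.3)/(110.7 + j48.3), |Γ| = 0.41
RL = −20·log₁₀|Γ| = −20·log₁₀(0.41)

RL ≈ 7.75 dB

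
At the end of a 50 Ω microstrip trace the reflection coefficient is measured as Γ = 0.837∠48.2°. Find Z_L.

Z_L ≈ 25.6 + j107 Ω

Z_L = Z_0·(1 + Γ)/(1 − Γ) = 50·(1.56 + j0.624)/(0.442 − j0.624)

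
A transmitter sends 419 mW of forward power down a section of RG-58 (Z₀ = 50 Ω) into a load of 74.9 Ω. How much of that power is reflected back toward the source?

Γ = (74.9 − 50)/(74.9 + 50) = 0.199
|Γ|² = 0.0397
P_refl = |Γ|²·P_inc = 16.7 mW, P_del = (1 − |Γ|²)·P_inc = 402 mW

P_reflected ≈ 16.7 mW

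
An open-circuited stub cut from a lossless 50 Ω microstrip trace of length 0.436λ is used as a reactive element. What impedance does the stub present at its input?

Z_in ≈ +j118 Ω

βl = 2π × 0.436 = 157°
tan(βl) = -0.425
For an open-circuited stub, Z_in = −jZ_0·cot(βl) = −jZ_0/tan(βl)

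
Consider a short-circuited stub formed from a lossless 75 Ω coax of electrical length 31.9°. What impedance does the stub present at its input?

tan(βl) = 0.622
For a short-circuited stub, Z_in = jZ_0·tan(βl)

Z_in ≈ +j46.7 Ω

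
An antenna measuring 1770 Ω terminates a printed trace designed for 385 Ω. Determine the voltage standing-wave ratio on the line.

For a purely resistive load, VSWR = R_L/Z_0 or Z_0/R_L (whichever > 1) = 1770/385

VSWR ≈ 4.6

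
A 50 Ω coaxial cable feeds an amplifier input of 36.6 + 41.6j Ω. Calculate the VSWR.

Γ = (Z_L − Z_0)/(Z_L + Z_0) = (-13.4 + j41.6)/(86.6 + j41.6)
|Γ| = 43.7/96.1 = 0.455
VSWR = (1 + |Γ|)/(1 − |Γ|) = 1.45/0.545

VSWR ≈ 2.67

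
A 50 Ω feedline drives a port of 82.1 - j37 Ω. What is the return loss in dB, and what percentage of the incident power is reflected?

Γ = (32.1 − j37)/(132.1 − j37), |Γ| = 0.357
RL = −20·log₁₀(0.357) = 8.95 dB
P_refl/P_inc = |Γ|² = 0.127

RL ≈ 8.95 dB; 12.7% of incident power reflected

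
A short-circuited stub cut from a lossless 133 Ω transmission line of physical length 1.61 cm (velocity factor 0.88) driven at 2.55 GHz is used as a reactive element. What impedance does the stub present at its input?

λ = v/f = 0.88·c / 2.55 GHz = 0.104 m
βl = 2π·l/λ = 2π × 0.156 = 56°
tan(βl) = 1.48
For a short-circuited stub, Z_in = jZ_0·tan(βl)

Z_in ≈ +j197 Ω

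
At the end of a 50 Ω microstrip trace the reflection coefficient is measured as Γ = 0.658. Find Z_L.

Z_L = Z_0·(1 + Γ)/(1 − Γ) = 50·(1.66)/(0.342)

Z_L ≈ 242 Ω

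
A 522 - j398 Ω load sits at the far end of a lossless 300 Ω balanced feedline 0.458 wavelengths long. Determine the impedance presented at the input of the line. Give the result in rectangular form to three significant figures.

Z_in ≈ 885 − j97.9 Ω

βl = 2π × 0.458 = 165°
tan(βl) = tan(165°) = -0.27
Z_in = Z_0·(Z_L + jZ_0·tanβl)/(Z_0 + jZ_L·tanβl)
     = 300·(522 − j479)/(192 − j141)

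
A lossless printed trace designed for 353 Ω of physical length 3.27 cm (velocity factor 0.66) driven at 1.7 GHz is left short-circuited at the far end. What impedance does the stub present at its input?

λ = v/f = 0.66·c / 1.7 GHz = 0.116 m
βl = 2π·l/λ = 2π × 0.281 = 101°
tan(βl) = -5.11
For a short-circuited stub, Z_in = jZ_0·tan(βl)

Z_in ≈ −j1800 Ω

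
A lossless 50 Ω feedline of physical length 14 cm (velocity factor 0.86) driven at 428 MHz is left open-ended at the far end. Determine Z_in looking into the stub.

λ = v/f = 0.86·c / 428 MHz = 0.603 m
βl = 2π·l/λ = 2π × 0.232 = 83.6°
tan(βl) = 8.93
For an open-ended stub, Z_in = −jZ_0·cot(βl) = −jZ_0/tan(βl)

Z_in ≈ −j5.6 Ω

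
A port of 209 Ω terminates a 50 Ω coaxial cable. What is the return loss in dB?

Γ = (209 − 50)/(209 + 50) = 0.614
RL = −20·log₁₀|Γ| = −20·log₁₀(0.614)

RL ≈ 4.24 dB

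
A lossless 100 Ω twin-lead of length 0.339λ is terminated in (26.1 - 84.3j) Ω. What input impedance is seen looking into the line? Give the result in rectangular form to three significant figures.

βl = 2π × 0.339 = 122°
tan(βl) = tan(122°) = -1.6
Z_in = Z_0·(Z_L + jZ_0·tanβl)/(Z_0 + jZ_L·tanβl)
     = 100·(26.1 − j244)/(-34.7 − j41.7)

Z_in ≈ 315 + j325 Ω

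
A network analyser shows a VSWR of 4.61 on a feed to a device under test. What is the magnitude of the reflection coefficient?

|Γ| ≈ 0.643

|Γ| = (S − 1)/(S + 1) = (4.61 − 1)/(4.61 + 1) = 3.61/5.61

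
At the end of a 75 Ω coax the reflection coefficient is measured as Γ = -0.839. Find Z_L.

Z_L = Z_0·(1 + Γ)/(1 − Γ) = 75·(0.161)/(1.84)

Z_L ≈ 6.57 Ω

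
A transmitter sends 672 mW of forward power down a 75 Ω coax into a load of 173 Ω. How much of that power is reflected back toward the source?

Γ = (173 − 75)/(173 + 75) = 0.395
|Γ|² = 0.156
P_refl = |Γ|²·P_inc = 105 mW, P_del = (1 − |Γ|²)·P_inc = 567 mW

P_reflected ≈ 105 mW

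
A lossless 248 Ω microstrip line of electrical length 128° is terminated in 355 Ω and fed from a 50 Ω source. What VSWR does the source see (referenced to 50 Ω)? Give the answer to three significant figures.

tan(βl) = -1.28
Z_in = Z_0·(Z_L + jZ_0·tanβl)/(Z_0 + jZ_L·tanβl) = 215 + j76.4 Ω
Γ_s = (Z_in − Z_s)/(Z_in + Z_s) = (165 + j76.4)/(265 + j76.4), |Γ_s| = 0.659
VSWR = (1 + |Γ_s|)/(1 − |Γ_s|)

VSWR ≈ 4.87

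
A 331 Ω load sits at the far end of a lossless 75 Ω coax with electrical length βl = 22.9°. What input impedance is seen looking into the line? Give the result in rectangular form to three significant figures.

tan(βl) = tan(22.9°) = 0.422
Z_in = Z_0·(Z_L + jZ_0·tanβl)/(Z_0 + jZ_L·tanβl)
     = 75·(331 + j31.7)/(75 + j140)

Z_in ≈ 87.2 − j131 Ω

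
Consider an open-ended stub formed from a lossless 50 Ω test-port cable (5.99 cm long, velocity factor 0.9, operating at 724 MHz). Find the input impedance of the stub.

λ = v/f = 0.9·c / 724 MHz = 0.373 m
βl = 2π·l/λ = 2π × 0.161 = 57.8°
tan(βl) = 1.59
For an open-ended stub, Z_in = −jZ_0·cot(βl) = −jZ_0/tan(βl)

Z_in ≈ −j31.5 Ω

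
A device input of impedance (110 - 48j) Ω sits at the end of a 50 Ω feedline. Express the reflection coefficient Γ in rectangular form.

Γ = (Z_L − Z_0)/(Z_L + Z_0) = (60 − j48)/(160 − j48)

Γ ≈ 0.427 − j0.172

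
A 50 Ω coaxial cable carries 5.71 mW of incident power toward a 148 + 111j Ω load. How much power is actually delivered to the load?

|Γ| = |(98 + j111)/(198 + j111)| = 0.652
|Γ|² = 0.426
P_refl = |Γ|²·P_inc = 2.43 mW, P_del = (1 − |Γ|²)·P_inc = 3.28 mW

P_delivered ≈ 3.28 mW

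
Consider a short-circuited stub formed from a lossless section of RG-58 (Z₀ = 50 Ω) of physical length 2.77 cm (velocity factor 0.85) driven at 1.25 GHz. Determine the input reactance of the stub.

X_in ≈ 57.3 Ω (inductive)

λ = v/f = 0.85·c / 1.25 GHz = 0.204 m
βl = 2π·l/λ = 2π × 0.136 = 48.9°
tan(βl) = 1.15
For a short-circuited stub, Z_in = jZ_0·tan(βl)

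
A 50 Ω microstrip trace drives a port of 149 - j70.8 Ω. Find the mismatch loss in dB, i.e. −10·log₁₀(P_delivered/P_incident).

Γ = (99 − j70.8)/(199 − j70.8), |Γ| = 0.576
|Γ|² = 0.332, so P_del/P_inc = 1 − |Γ|² = 0.668
ML = −10·log₁₀(1 − |Γ|²)

mismatch loss ≈ 1.75 dB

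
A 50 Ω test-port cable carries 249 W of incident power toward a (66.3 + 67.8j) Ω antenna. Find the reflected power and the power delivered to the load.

P_reflected ≈ 66.8 W; P_delivered ≈ 182 W

|Γ| = |(16.3 + j67.8)/(116.3 + j67.8)| = 0.518
|Γ|² = 0.268
P_refl = |Γ|²·P_inc = 66.8 W, P_del = (1 − |Γ|²)·P_inc = 182 W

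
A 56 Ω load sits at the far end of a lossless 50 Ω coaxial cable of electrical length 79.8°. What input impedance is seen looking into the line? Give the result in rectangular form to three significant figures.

tan(βl) = tan(79.8°) = 5.56
Z_in = Z_0·(Z_L + jZ_0·tanβl)/(Z_0 + jZ_L·tanβl)
     = 50·(56 + j278)/(50 + j311)

Z_in ≈ 44.9 − j1.78 Ω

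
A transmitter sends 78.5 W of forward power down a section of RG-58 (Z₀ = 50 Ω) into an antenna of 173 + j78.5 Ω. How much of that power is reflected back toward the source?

|Γ| = |(123 + j78.5)/(223 + j78.5)| = 0.617
|Γ|² = 0.381
P_refl = |Γ|²·P_inc = 29.9 W, P_del = (1 − |Γ|²)·P_inc = 48.6 W

P_reflected ≈ 29.9 W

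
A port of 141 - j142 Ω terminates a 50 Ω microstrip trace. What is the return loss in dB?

Γ = (91 − j142)/(191 − j142), |Γ| = 0.709
RL = −20·log₁₀|Γ| = −20·log₁₀(0.709)

RL ≈ 2.99 dB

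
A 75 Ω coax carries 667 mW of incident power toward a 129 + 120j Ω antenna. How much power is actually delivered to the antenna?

|Γ| = |(54 + j120)/(204 + j120)| = 0.556
|Γ|² = 0.309
P_refl = |Γ|²·P_inc = 206 mW, P_del = (1 − |Γ|²)·P_inc = 461 mW

P_delivered ≈ 461 mW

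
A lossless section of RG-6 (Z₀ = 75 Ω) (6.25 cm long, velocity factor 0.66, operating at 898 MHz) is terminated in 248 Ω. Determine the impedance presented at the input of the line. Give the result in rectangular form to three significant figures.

λ = v/f = 0.66·c / 898 MHz = 0.22 m
βl = 2π·l/λ = 2π × 0.283 = 102°
tan(βl) = tan(102°) = -4.69
Z_in = Z_0·(Z_L + jZ_0·tanβl)/(Z_0 + jZ_L·tanβl)
     = 75·(248 − j351)/(75 − j1160)

Z_in ≈ 23.6 + j14.5 Ω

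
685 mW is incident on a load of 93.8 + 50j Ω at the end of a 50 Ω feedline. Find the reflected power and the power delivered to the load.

|Γ| = |(43.8 + j50)/(143.8 + j50)| = 0.437
|Γ|² = 0.191
P_refl = |Γ|²·P_inc = 131 mW, P_del = (1 − |Γ|²)·P_inc = 554 mW

P_reflected ≈ 131 mW; P_delivered ≈ 554 mW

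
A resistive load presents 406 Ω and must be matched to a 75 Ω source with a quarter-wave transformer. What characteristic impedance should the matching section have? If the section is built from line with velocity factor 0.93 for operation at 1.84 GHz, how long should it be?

Z_qwt = √(Z_0·R_L) = √(75 × 406) = √30450
λ = 0.93·c/f = 0.152 m, so l = λ/4 = 0.0379 m

Z_qwt ≈ 174 Ω; length ≈ 3.79 cm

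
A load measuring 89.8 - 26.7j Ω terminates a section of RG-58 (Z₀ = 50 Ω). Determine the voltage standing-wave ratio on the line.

VSWR ≈ 2.02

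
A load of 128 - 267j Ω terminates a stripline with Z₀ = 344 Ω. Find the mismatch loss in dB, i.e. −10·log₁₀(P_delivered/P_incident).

Γ = (-216 − j267)/(472 − j267), |Γ| = 0.633
|Γ|² = 0.401, so P_del/P_inc = 1 − |Γ|² = 0.599
ML = −10·log₁₀(1 − |Γ|²)

mismatch loss ≈ 2.23 dB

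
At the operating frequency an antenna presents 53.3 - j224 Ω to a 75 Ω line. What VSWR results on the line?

VSWR ≈ 14.6

Γ = (Z_L − Z_0)/(Z_L + Z_0) = (-21.7 − j224)/(128.3 − j224)
|Γ| = 225/258 = 0.872
VSWR = (1 + |Γ|)/(1 − |Γ|) = 1.87/0.128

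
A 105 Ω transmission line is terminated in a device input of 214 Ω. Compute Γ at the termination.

Γ = 0.342

Γ = (Z_L − Z_0)/(Z_L + Z_0) = (214 − 105)/(214 + 105) = 109/319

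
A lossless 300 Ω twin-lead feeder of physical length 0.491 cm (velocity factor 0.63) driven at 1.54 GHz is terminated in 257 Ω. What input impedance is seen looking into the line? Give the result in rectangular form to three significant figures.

Z_in ≈ 261 + j19.6 Ω

λ = v/f = 0.63·c / 1.54 GHz = 0.123 m
βl = 2π·l/λ = 2π × 0.04 = 14.4°
tan(βl) = tan(14.4°) = 0.257
Z_in = Z_0·(Z_L + jZ_0·tanβl)/(Z_0 + jZ_L·tanβl)
     = 300·(257 + j77)/(300 + j66)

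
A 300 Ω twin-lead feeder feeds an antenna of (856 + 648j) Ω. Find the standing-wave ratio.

Γ = (Z_L − Z_0)/(Z_L + Z_0) = (556 + j648)/(1156 + j648)
|Γ| = 854/1330 = 0.644
VSWR = (1 + |Γ|)/(1 − |Γ|) = 1.64/0.356

VSWR ≈ 4.62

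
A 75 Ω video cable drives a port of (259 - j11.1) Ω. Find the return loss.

Γ = (184 − j11.1)/(334 − j11.1), |Γ| = 0.552
RL = −20·log₁₀|Γ| = −20·log₁₀(0.552)

RL ≈ 5.17 dB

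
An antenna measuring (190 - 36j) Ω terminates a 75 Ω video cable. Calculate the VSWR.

VSWR ≈ 2.64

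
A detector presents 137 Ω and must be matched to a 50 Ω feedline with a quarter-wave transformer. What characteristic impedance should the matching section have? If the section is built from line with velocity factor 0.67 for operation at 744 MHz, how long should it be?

Z_qwt = √(Z_0·R_L) = √(50 × 137) = √6850
λ = 0.67·c/f = 0.27 m, so l = λ/4 = 0.0675 m

Z_qwt ≈ 82.8 Ω; length ≈ 6.75 cm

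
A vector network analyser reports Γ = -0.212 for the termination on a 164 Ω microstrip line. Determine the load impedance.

Z_L = Z_0·(1 + Γ)/(1 − Γ) = 164·(0.788)/(1.21)

Z_L ≈ 107 Ω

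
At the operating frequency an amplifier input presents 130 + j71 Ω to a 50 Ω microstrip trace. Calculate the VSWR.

VSWR ≈ 3.47

Γ = (Z_L − Z_0)/(Z_L + Z_0) = (80 + j71)/(180 + j71)
|Γ| = 107/193 = 0.553
VSWR = (1 + |Γ|)/(1 − |Γ|) = 1.55/0.447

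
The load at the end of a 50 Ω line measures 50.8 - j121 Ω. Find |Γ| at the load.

|Γ| ≈ 0.768

Γ = (Z_L − Z_0)/(Z_L + Z_0) = (0.8 − j121)/(100.8 − j121)
|Γ| = 121/157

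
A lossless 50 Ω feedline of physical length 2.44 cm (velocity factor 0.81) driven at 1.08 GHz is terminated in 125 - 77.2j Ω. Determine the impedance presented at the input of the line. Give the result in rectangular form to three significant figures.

λ = v/f = 0.81·c / 1.08 GHz = 0.225 m
βl = 2π·l/λ = 2π × 0.108 = 39°
tan(βl) = tan(39°) = 0.811
Z_in = Z_0·(Z_L + jZ_0·tanβl)/(Z_0 + jZ_L·tanβl)
     = 50·(125 − j36.7)/(113 + j101)

Z_in ≈ 22.6 − j36.6 Ω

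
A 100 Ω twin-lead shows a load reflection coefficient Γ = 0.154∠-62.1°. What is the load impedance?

Z_L ≈ 111 − j30.9 Ω

Z_L = Z_0·(1 + Γ)/(1 − Γ) = 100·(1.07 − j0.136)/(0.928 + j0.136)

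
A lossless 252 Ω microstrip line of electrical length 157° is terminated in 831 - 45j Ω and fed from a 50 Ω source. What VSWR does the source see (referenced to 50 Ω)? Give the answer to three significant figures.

tan(βl) = -0.424
Z_in = Z_0·(Z_L + jZ_0·tanβl)/(Z_0 + jZ_L·tanβl) = 349 + j364 Ω
Γ_s = (Z_in − Z_s)/(Z_in + Z_s) = (299 + j364)/(399 + j364), |Γ_s| = 0.872
VSWR = (1 + |Γ_s|)/(1 − |Γ_s|)

VSWR ≈ 14.6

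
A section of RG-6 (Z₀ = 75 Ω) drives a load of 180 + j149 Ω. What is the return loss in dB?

Γ = (105 + j149)/(255 + j149), |Γ| = 0.617
RL = −20·log₁₀|Γ| = −20·log₁₀(0.617)

RL ≈ 4.19 dB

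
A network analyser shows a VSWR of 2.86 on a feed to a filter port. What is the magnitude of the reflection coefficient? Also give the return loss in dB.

|Γ| ≈ 0.482; return loss ≈ 6.34 dB

|Γ| = (S − 1)/(S + 1) = (2.86 − 1)/(2.86 + 1) = 1.86/3.86
RL = −20·log₁₀|Γ| = −20·log₁₀(0.482)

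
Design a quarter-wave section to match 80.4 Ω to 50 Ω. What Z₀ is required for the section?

Z_qwt = √(Z_0·R_L) = √(50 × 80.4) = √4020

Z_qwt ≈ 63.4 Ω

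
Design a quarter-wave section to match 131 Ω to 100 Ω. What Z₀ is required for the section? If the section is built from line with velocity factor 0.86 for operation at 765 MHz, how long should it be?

Z_qwt ≈ 114 Ω; length ≈ 8.43 cm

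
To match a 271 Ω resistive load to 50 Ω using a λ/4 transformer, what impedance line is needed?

Z_qwt ≈ 116 Ω

Z_qwt = √(Z_0·R_L) = √(50 × 271) = √13550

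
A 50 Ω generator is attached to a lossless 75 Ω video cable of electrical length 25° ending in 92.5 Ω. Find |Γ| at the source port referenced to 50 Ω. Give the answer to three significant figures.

tan(βl) = 0.466
Z_in = Z_0·(Z_L + jZ_0·tanβl)/(Z_0 + jZ_L·tanβl) = 84.6 − j13.7 Ω
Γ_s = (Z_in − Z_s)/(Z_in + Z_s) = (34.6 − j13.7)/(135 − j13.7), |Γ_s| = 0.275

|Γ| ≈ 0.275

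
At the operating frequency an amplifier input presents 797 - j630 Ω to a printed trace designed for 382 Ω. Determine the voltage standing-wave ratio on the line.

VSWR ≈ 3.59

Γ = (Z_L − Z_0)/(Z_L + Z_0) = (415 − j630)/(1179 − j630)
|Γ| = 754/1340 = 0.564
VSWR = (1 + |Γ|)/(1 − |Γ|) = 1.56/0.436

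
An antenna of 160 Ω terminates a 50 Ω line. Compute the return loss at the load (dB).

Γ = (160 − 50)/(160 + 50) = 0.524
RL = −20·log₁₀|Γ| = −20·log₁₀(0.524)

RL ≈ 5.62 dB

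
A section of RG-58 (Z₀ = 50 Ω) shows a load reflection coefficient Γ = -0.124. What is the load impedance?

Z_L ≈ 39 Ω

Z_L = Z_0·(1 + Γ)/(1 − Γ) = 50·(0.876)/(1.12)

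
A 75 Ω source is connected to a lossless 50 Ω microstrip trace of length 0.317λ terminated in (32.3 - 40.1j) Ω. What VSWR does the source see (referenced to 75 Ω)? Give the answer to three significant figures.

VSWR ≈ 2.27

βl = 2π × 0.317 = 114°
tan(βl) = -2.23
Z_in = Z_0·(Z_L + jZ_0·tanβl)/(Z_0 + jZ_L·tanβl) = 71.4 + j61.6 Ω
Γ_s = (Z_in − Z_s)/(Z_in + Z_s) = (-3.57 + j61.6)/(146 + j61.6), |Γ_s| = 0.388
VSWR = (1 + |Γ_s|)/(1 − |Γ_s|)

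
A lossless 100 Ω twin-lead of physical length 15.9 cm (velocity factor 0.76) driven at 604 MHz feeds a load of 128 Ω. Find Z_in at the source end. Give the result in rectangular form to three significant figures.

Z_in ≈ 112 + j23.3 Ω

λ = v/f = 0.76·c / 604 MHz = 0.377 m
βl = 2π·l/λ = 2π × 0.421 = 152°
tan(βl) = tan(152°) = -0.54
Z_in = Z_0·(Z_L + jZ_0·tanβl)/(Z_0 + jZ_L·tanβl)
     = 100·(128 − j54)/(100 − j69.1)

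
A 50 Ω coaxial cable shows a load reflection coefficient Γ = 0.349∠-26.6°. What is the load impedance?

Z_L ≈ 88.2 − j31.4 Ω

Z_L = Z_0·(1 + Γ)/(1 − Γ) = 50·(1.31 − j0.156)/(0.688 + j0.156)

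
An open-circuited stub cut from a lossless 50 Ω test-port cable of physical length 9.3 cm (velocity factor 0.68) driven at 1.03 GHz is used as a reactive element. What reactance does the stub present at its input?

λ = v/f = 0.68·c / 1.03 GHz = 0.198 m
βl = 2π·l/λ = 2π × 0.47 = 169°
tan(βl) = -0.194
For an open-circuited stub, Z_in = −jZ_0·cot(βl) = −jZ_0/tan(βl)

X_in ≈ 258 Ω (inductive)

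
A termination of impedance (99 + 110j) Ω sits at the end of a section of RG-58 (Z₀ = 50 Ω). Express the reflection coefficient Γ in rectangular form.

Γ = (Z_L − Z_0)/(Z_L + Z_0) = (49 + j110)/(149 + j110)

Γ ≈ 0.566 + j0.321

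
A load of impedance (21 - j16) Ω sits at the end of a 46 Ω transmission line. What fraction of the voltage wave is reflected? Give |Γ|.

|Γ| ≈ 0.431

Γ = (Z_L − Z_0)/(Z_L + Z_0) = (-25 − j16)/(67 − j16)
|Γ| = 29.7/68.9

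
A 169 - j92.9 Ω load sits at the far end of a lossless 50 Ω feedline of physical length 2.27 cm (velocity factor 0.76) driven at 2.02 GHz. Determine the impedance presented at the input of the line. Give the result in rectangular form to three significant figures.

λ = v/f = 0.76·c / 2.02 GHz = 0.113 m
βl = 2π·l/λ = 2π × 0.201 = 72.4°
tan(βl) = tan(72.4°) = 3.15
Z_in = Z_0·(Z_L + jZ_0·tanβl)/(Z_0 + jZ_L·tanβl)
     = 50·(169 + j64.7)/(343 + j533)

Z_in ≈ 11.5 − j8.45 Ω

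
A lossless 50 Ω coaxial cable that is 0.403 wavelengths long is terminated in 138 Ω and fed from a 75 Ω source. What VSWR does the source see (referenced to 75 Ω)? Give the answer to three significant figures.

VSWR ≈ 2.66

βl = 2π × 0.403 = 145°
tan(βl) = -0.698
Z_in = Z_0·(Z_L + jZ_0·tanβl)/(Z_0 + jZ_L·tanβl) = 43.6 + j49 Ω
Γ_s = (Z_in − Z_s)/(Z_in + Z_s) = (-31.4 + j49)/(119 + j49), |Γ_s| = 0.454
VSWR = (1 + |Γ_s|)/(1 − |Γ_s|)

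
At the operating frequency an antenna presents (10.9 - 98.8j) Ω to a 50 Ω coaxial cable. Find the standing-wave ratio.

Γ = (Z_L − Z_0)/(Z_L + Z_0) = (-39.1 − j98.8)/(60.9 − j98.8)
|Γ| = 106/116 = 0.916
VSWR = (1 + |Γ|)/(1 − |Γ|) = 1.92/0.0845

VSWR ≈ 22.7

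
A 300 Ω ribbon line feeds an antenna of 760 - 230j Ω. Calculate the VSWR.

Γ = (Z_L − Z_0)/(Z_L + Z_0) = (460 − j230)/(1060 − j230)
|Γ| = 514/1080 = 0.474
VSWR = (1 + |Γ|)/(1 − |Γ|) = 1.47/0.526

VSWR ≈ 2.8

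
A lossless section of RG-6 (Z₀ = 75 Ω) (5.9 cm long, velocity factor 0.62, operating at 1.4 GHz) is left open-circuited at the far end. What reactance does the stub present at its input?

X_in ≈ 205 Ω (inductive)

λ = v/f = 0.62·c / 1.4 GHz = 0.133 m
βl = 2π·l/λ = 2π × 0.444 = 160°
tan(βl) = -0.367
For an open-circuited stub, Z_in = −jZ_0·cot(βl) = −jZ_0/tan(βl)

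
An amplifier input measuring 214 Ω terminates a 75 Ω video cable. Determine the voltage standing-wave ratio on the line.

For a purely resistive load, VSWR = R_L/Z_0 or Z_0/R_L (whichever > 1) = 214/75

VSWR ≈ 2.85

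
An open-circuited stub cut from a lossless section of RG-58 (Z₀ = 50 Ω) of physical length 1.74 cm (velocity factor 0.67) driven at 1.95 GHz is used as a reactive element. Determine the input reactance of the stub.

λ = v/f = 0.67·c / 1.95 GHz = 0.103 m
βl = 2π·l/λ = 2π × 0.169 = 60.8°
tan(βl) = 1.79
For an open-circuited stub, Z_in = −jZ_0·cot(βl) = −jZ_0/tan(βl)

X_in ≈ -28 Ω (capacitive)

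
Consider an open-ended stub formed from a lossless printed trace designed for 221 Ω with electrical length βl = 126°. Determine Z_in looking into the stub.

Z_in ≈ +j161 Ω

tan(βl) = -1.38
For an open-ended stub, Z_in = −jZ_0·cot(βl) = −jZ_0/tan(βl)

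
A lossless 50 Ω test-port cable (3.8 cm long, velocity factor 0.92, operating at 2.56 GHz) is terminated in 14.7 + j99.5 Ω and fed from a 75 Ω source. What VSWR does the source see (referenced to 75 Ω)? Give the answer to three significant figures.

VSWR ≈ 25.2

λ = v/f = 0.92·c / 2.56 GHz = 0.108 m
βl = 2π·l/λ = 2π × 0.352 = 127°
tan(βl) = -1.33
Z_in = Z_0·(Z_L + jZ_0·tanβl)/(Z_0 + jZ_L·tanβl) = 3.02 + j9.33 Ω
Γ_s = (Z_in − Z_s)/(Z_in + Z_s) = (-72 + j9.33)/(78 + j9.33), |Γ_s| = 0.924
VSWR = (1 + |Γ_s|)/(1 − |Γ_s|)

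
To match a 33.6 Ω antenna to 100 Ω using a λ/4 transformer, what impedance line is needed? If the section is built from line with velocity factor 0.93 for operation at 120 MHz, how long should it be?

Z_qwt ≈ 58 Ω; length ≈ 58.1 cm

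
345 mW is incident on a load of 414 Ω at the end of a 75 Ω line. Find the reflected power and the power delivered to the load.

P_reflected ≈ 166 mW; P_delivered ≈ 179 mW

Γ = (414 − 75)/(414 + 75) = 0.693
|Γ|² = 0.481
P_refl = |Γ|²·P_inc = 166 mW, P_del = (1 − |Γ|²)·P_inc = 179 mW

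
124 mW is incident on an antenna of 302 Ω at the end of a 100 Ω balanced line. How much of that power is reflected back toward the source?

P_reflected ≈ 31.3 mW

Γ = (302 − 100)/(302 + 100) = 0.502
|Γ|² = 0.252
P_refl = |Γ|²·P_inc = 31.3 mW, P_del = (1 − |Γ|²)·P_inc = 92.7 mW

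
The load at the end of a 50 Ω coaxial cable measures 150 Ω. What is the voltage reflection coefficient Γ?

Γ = 0.5

Γ = (Z_L − Z_0)/(Z_L + Z_0) = (150 − 50)/(150 + 50) = 100/200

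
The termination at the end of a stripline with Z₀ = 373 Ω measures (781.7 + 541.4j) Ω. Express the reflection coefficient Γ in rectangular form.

Γ ≈ 0.47 + j0.248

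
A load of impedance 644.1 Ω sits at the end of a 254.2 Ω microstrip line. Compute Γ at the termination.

Γ = (Z_L − Z_0)/(Z_L + Z_0) = (644.1 − 254.2)/(644.1 + 254.2) = 389.9/898.3

Γ = 0.434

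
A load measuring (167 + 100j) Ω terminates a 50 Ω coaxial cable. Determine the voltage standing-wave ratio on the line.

VSWR ≈ 4.62

Γ = (Z_L − Z_0)/(Z_L + Z_0) = (117 + j100)/(217 + j100)
|Γ| = 154/239 = 0.644
VSWR = (1 + |Γ|)/(1 − |Γ|) = 1.64/0.356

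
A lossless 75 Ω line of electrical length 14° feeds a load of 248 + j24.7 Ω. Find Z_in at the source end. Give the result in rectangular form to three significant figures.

tan(βl) = tan(14°) = 0.249
Z_in = Z_0·(Z_L + jZ_0·tanβl)/(Z_0 + jZ_L·tanβl)
     = 75·(248 + j43.4)/(68.8 + j61.8)

Z_in ≈ 173 − j108 Ω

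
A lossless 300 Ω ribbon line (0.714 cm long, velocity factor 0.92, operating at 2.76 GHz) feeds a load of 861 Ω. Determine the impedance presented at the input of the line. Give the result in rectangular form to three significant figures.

λ = v/f = 0.92·c / 2.76 GHz = 0.1 m
βl = 2π·l/λ = 2π × 0.0714 = 25.7°
tan(βl) = tan(25.7°) = 0.481
Z_in = Z_0·(Z_L + jZ_0·tanβl)/(Z_0 + jZ_L·tanβl)
     = 300·(861 + j144)/(300 + j414)

Z_in ≈ 365 − j359 Ω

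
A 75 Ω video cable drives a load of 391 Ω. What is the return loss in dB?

RL ≈ 3.37 dB

Γ = (391 − 75)/(391 + 75) = 0.678
RL = −20·log₁₀|Γ| = −20·log₁₀(0.678)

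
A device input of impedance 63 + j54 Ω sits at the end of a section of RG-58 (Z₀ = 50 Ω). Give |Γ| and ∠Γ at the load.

Γ = (Z_L − Z_0)/(Z_L + Z_0) = (13 + j54)/(113 + j54)
|Γ| = 55.5/125 = 0.443

Γ ≈ 0.443 ∠ 50.9°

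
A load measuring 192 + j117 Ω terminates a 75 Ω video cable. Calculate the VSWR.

VSWR ≈ 3.63

Γ = (Z_L − Z_0)/(Z_L + Z_0) = (117 + j117)/(267 + j117)
|Γ| = 165/292 = 0.568
VSWR = (1 + |Γ|)/(1 − |Γ|) = 1.57/0.432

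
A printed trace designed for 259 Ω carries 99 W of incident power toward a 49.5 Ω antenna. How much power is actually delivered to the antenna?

P_delivered ≈ 53.3 W

Γ = (49.5 − 259)/(49.5 + 259) = -0.679
|Γ|² = 0.461
P_refl = |Γ|²·P_inc = 45.7 W, P_del = (1 − |Γ|²)·P_inc = 53.3 W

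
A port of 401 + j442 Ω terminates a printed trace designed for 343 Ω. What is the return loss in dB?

RL ≈ 5.76 dB

Γ = (58 + j442)/(744 + j442), |Γ| = 0.515
RL = −20·log₁₀|Γ| = −20·log₁₀(0.515)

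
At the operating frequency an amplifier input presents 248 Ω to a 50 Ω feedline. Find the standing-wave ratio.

Γ = (248 − 50)/(248 + 50) = 0.664
VSWR = (1 + 0.664)/(1 − 0.664)

VSWR ≈ 4.96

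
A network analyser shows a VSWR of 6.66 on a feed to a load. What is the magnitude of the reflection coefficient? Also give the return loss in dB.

|Γ| = (S − 1)/(S + 1) = (6.66 − 1)/(6.66 + 1) = 5.66/7.66
RL = −20·log₁₀|Γ| = −20·log₁₀(0.739)

|Γ| ≈ 0.739; return loss ≈ 2.63 dB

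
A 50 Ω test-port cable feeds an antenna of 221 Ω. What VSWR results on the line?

Γ = (221 − 50)/(221 + 50) = 0.631
VSWR = (1 + 0.631)/(1 − 0.631)

VSWR ≈ 4.42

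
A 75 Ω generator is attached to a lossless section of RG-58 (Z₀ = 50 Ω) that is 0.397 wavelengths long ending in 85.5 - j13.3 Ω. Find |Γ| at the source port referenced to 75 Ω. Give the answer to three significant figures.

|Γ| ≈ 0.253

βl = 2π × 0.397 = 143°
tan(βl) = -0.756
Z_in = Z_0·(Z_L + jZ_0·tanβl)/(Z_0 + jZ_L·tanβl) = 58.2 + j30.2 Ω
Γ_s = (Z_in − Z_s)/(Z_in + Z_s) = (-16.8 + j30.2)/(133 + j30.2), |Γ_s| = 0.253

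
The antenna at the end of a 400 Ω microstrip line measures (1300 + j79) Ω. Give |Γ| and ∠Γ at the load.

Γ = (Z_L − Z_0)/(Z_L + Z_0) = (900 + j79)/(1700 + j79)
|Γ| = 903/1700 = 0.531

Γ ≈ 0.531 ∠ 2.36°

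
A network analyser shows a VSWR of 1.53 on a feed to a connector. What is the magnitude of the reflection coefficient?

|Γ| = (S − 1)/(S + 1) = (1.53 − 1)/(1.53 + 1) = 0.53/2.53

|Γ| ≈ 0.209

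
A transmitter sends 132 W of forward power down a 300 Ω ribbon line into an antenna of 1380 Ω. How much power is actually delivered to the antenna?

P_delivered ≈ 77.4 W

Γ = (1380 − 300)/(1380 + 300) = 0.643
|Γ|² = 0.413
P_refl = |Γ|²·P_inc = 54.6 W, P_del = (1 − |Γ|²)·P_inc = 77.4 W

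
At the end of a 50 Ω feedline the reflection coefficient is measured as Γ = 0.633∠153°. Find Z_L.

Z_L = Z_0·(1 + Γ)/(1 − Γ) = 50·(0.436 + j0.287)/(1.56 − j0.287)

Z_L ≈ 11.9 + j11.4 Ω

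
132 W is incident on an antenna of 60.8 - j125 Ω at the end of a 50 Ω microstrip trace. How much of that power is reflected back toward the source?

P_reflected ≈ 74.5 W

|Γ| = |(10.8 − j125)/(110.8 − j125)| = 0.751
|Γ|² = 0.564
P_refl = |Γ|²·P_inc = 74.5 W, P_del = (1 − |Γ|²)·P_inc = 57.5 W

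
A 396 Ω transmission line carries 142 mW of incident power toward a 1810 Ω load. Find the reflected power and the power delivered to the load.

Γ = (1810 − 396)/(1810 + 396) = 0.641
|Γ|² = 0.411
P_refl = |Γ|²·P_inc = 58.3 mW, P_del = (1 − |Γ|²)·P_inc = 83.7 mW

P_reflected ≈ 58.3 mW; P_delivered ≈ 83.7 mW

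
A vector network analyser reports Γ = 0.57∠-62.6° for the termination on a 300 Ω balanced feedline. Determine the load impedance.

Z_L ≈ 253 − j379 Ω

Z_L = Z_0·(1 + Γ)/(1 − Γ) = 300·(1.26 − j0.506)/(0.738 + j0.506)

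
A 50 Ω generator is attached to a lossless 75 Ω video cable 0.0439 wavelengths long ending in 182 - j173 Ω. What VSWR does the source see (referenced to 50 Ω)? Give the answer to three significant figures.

βl = 2π × 0.0439 = 15.8°
tan(βl) = 0.283
Z_in = Z_0·(Z_L + jZ_0·tanβl)/(Z_0 + jZ_L·tanβl) = 61.4 − j117 Ω
Γ_s = (Z_in − Z_s)/(Z_in + Z_s) = (11.4 − j117)/(111 − j117), |Γ_s| = 0.729
VSWR = (1 + |Γ_s|)/(1 − |Γ_s|)

VSWR ≈ 6.37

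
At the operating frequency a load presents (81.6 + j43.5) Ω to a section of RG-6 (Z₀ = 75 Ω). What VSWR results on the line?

Γ = (Z_L − Z_0)/(Z_L + Z_0) = (6.6 + j43.5)/(156.6 + j43.5)
|Γ| = 44/163 = 0.271
VSWR = (1 + |Γ|)/(1 − |Γ|) = 1.27/0.729

VSWR ≈ 1.74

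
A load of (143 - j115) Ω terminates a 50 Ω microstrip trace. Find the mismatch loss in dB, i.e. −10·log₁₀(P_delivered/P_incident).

mismatch loss ≈ 2.47 dB

Γ = (93 − j115)/(193 − j115), |Γ| = 0.658
|Γ|² = 0.433, so P_del/P_inc = 1 − |Γ|² = 0.567
ML = −10·log₁₀(1 − |Γ|²)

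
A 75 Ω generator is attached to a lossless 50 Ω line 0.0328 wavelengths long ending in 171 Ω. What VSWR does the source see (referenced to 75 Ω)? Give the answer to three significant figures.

βl = 2π × 0.0328 = 11.8°
tan(βl) = 0.209
Z_in = Z_0·(Z_L + jZ_0·tanβl)/(Z_0 + jZ_L·tanβl) = 118 − j74 Ω
Γ_s = (Z_in − Z_s)/(Z_in + Z_s) = (43.1 − j74)/(193 − j74), |Γ_s| = 0.414
VSWR = (1 + |Γ_s|)/(1 − |Γ_s|)

VSWR ≈ 2.41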